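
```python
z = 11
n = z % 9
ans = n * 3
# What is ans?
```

Trace:
`z = 11` → z = 11
`n = z % 9` → n = 2
`ans = n * 3` → ans = 6
So ans = 6

Answer: 6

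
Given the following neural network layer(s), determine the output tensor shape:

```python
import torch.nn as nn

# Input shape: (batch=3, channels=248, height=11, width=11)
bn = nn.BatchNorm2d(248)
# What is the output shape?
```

Input: (3, 248, 11, 11) -> Output: (3, 248, 11, 11)

Answer: (3, 248, 11, 11)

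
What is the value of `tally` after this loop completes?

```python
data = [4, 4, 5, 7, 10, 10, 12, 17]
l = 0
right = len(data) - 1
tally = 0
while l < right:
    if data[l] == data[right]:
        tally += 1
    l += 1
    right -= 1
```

Count matching pairs from ends
`tally` takes the values: 0

Answer: 0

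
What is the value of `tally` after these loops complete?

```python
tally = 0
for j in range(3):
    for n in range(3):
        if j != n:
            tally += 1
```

3² - 3 (exclude diagonal)
`tally` takes the values: 0 → 1 → 2 → 3 → 4 → 5 → 6

Answer: 6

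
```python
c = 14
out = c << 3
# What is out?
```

Trace:
`c = 14` → c = 14
`out = c << 3` → out = 112
So out = 112

Answer: 112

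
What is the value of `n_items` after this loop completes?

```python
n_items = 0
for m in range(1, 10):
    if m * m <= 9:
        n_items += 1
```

Count numbers where m² ≤ 9
`n_items` takes the values: 0 → 1 → 2 → 3

Answer: 3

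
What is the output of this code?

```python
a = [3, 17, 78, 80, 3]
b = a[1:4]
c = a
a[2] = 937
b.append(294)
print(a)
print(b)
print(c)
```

Key concept: slice vs alias.
Step by step:
`a = [3, 17, 78, 80, 3]` → a = [3, 17, 78, 80, 3]
`b = a[1:4]` → b = [17, 78, 80]
`c = a` → c = [3, 17, 78, 80, 3] (same object as a)
`a[2] = 937` → a = [3, 17, 937, 80, 3] (same object as c); c = [3, 17, 937, 80, 3] (same object as a)
`b.append(294)` → b = [17, 78, 80, 294]
`print(a)` → prints [3, 17, 937, 80, 3]
`print(b)` → prints [17, 78, 80, 294]
`print(c)` → prints [3, 17, 937, 80, 3]

Answer:
[3, 17, 937, 80, 3]
[17, 78, 80, 294]
[3, 17, 937, 80, 3]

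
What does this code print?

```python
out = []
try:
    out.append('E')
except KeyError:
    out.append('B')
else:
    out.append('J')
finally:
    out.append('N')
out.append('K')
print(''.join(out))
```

Execution trace: 'E' (try body, no exception) → 'J' (else) → 'N' (finally) → 'K' (after the try/except). Output: EJNK

Answer: EJNK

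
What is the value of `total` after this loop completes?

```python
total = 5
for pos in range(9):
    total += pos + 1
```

Start at 5, add 1 to 9 = 50
`total` takes the values: 5 → 6 → 8 → 11 → 15 → 20 → 26 → 33 → 41 → 50

Answer: 50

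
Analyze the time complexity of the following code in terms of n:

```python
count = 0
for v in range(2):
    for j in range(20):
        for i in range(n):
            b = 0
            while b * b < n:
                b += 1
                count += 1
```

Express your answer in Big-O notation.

Each loop level contributes: 1 × 1 × n × √n. Multiplying the contributions gives O(n√n).

Answer: O(n√n)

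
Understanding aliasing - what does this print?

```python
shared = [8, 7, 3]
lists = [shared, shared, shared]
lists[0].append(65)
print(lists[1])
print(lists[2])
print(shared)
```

Key concept: list of same reference.
Step by step:
`shared = [8, 7, 3]` → shared = [8, 7, 3]
`lists = [shared, shared, shared]` → lists = [[8, 7, 3], [8, 7, 3], [8, 7, 3]]
`lists[0].append(65)` → shared = [8, 7, 3, 65]; lists = [[8, 7, 3, 65], [8, 7, 3, 65], [8, 7, 3, 65]]
`print(lists[1])` → prints [8, 7, 3, 65]
`print(lists[2])` → prints [8, 7, 3, 65]
`print(shared)` → prints [8, 7, 3, 65]

Answer:
[8, 7, 3, 65]
[8, 7, 3, 65]
[8, 7, 3, 65]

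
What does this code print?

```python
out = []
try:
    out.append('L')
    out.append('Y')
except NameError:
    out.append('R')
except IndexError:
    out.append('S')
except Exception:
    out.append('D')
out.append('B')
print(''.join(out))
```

Execution trace: 'L' (try body) → 'Y' (try body, no exception) → 'B' (after the try/except). Output: LYB

Answer: LYB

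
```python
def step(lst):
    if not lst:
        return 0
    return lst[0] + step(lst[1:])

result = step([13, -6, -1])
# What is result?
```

13 + (-6) + (-1) + 0 = 6

Answer: 6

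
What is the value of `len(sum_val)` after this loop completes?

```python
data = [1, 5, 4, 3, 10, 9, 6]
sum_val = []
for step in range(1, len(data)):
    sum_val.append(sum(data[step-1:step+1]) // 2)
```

Number of 2-element averages
`sum_val` takes the values: [] → [3] → [3, 4] → [3, 4, 3] → [3, 4, 3, 6] → [3, 4, 3, 6, 9] → [3, 4, 3, 6, 9, 7]
So `len(sum_val)` = 6

Answer: 6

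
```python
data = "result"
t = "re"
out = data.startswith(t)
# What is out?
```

Trace:
`data = "result"` → data = 'result'
`t = "re"` → t = 're'
`out = data.startswith(t)` → out = True
So out = True

Answer: True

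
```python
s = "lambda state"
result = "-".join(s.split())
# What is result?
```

Trace:
`s = "lambda state"` → s = 'lambda state'
`result = "-".join(s.split())` → result = 'lambda-state'
So result = 'lambda-state'

Answer: 'lambda-state'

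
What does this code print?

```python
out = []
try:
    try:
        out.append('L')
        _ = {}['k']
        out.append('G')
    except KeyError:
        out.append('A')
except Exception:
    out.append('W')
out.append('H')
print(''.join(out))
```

Execution trace: 'L' (inner try body) → 'A' (inner except KeyError) → 'H' (after the try/except). Output: LAH

Answer: LAH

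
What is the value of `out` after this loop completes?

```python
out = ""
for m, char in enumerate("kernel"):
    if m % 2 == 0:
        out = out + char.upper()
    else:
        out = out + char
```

Uppercase even positions in 'kernel'
`out` takes the values: "" → "K" → "Ke" → "KeR" → "KeRn" → "KeRnE" → "KeRnEl"

Answer: "KeRnEl"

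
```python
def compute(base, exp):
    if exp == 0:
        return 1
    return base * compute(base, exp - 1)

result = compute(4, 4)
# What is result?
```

compute(4, 4) = 4 * 4 * 4 * 4 = 256

Answer: 256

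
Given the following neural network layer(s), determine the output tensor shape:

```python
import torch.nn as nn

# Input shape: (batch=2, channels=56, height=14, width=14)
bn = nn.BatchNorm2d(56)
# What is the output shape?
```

Input: (2, 56, 14, 14) -> Output: (2, 56, 14, 14)

Answer: (2, 56, 14, 14)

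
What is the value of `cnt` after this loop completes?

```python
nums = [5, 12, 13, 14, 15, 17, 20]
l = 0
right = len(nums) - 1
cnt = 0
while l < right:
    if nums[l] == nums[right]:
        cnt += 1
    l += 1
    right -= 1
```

Count matching pairs from ends
`cnt` takes the values: 0

Answer: 0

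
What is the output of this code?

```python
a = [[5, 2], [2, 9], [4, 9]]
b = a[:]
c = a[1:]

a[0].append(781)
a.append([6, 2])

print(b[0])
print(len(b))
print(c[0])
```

Key concept: slice with nested mutation.
Step by step:
`a = [[5, 2], [2, 9], [4, 9]]` → a = [[5, 2], [2, 9], [4, 9]]
`b = a[:]` → b = [[5, 2], [2, 9], [4, 9]]
`c = a[1:]` → c = [[2, 9], [4, 9]]
`a[0].append(781)` → a = [[5, 2, 781], [2, 9], [4, 9]]; b = [[5, 2, 781], [2, 9], [4, 9]]
`a.append([6, 2])` → a = [[5, 2, 781], [2, 9], [4, 9], [6, 2]]
`print(b[0])` → prints [5, 2, 781]
`print(len(b))` → prints 3
`print(c[0])` → prints [2, 9]

Answer:
[5, 2, 781]
3
[2, 9]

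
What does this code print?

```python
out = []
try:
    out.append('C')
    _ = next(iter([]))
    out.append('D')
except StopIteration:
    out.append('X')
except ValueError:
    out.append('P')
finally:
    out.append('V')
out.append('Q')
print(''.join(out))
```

Execution trace: 'C' (try body) → 'X' (except StopIteration) → 'V' (finally) → 'Q' (after the try/except). Output: CXVQ

Answer: CXVQ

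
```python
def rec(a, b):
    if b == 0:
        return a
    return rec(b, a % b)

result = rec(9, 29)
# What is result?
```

rec(9, 29) -> rec(29, 9) -> rec(9, 2) -> rec(2, 1) -> rec(1, 0) -> 1

Answer: 1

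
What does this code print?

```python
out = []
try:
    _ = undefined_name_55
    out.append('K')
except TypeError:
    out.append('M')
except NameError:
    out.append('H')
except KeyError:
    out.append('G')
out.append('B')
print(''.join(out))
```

Execution trace: 'H' (except NameError) → 'B' (after the try/except). Output: HB

Answer: HB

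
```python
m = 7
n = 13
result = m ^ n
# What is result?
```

Trace:
`m = 7` → m = 7
`n = 13` → n = 13
`result = m ^ n` → result = 10
So result = 10

Answer: 10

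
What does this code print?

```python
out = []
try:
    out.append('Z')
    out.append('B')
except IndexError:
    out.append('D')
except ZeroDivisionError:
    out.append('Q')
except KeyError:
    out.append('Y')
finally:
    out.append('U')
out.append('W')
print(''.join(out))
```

Execution trace: 'Z' (try body) → 'B' (try body, no exception) → 'U' (finally) → 'W' (after the try/except). Output: ZBUW

Answer: ZBUW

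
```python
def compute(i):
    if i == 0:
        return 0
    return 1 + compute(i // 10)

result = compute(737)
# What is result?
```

Count of digits of 737: 3

Answer: 3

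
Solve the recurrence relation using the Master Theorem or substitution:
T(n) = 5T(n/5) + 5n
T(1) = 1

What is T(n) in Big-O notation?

By Master Theorem: a=5, b=5, f(n)=5n. Since log_5(5) = 1 and f(n) = Θ(n^1), Case 2 applies. T(n) = O(n log n).

Answer: O(n log n)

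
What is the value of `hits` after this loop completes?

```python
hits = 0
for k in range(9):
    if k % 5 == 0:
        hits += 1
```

Count numbers divisible by 5 in range(9)
`hits` takes the values: 0 → 1 → 2

Answer: 2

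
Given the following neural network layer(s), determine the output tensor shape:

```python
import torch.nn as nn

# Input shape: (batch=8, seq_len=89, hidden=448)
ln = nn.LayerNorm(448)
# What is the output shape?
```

Input: (8, 89, 448) -> Output: (8, 89, 448)

Answer: (8, 89, 448)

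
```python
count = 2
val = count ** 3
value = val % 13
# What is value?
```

Trace:
`count = 2` → count = 2
`val = count ** 3` → val = 8
`value = val % 13` → value = 8
So value = 8

Answer: 8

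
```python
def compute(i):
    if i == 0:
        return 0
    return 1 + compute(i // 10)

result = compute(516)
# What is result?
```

Count of digits of 516: 3

Answer: 3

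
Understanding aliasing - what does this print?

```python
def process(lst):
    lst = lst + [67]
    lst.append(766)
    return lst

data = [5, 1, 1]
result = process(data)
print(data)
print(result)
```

Key concept: rebinding parameter vs mutation.
Step by step:
`data = [5, 1, 1]` → data = [5, 1, 1]
`result = process(data)` → result = [5, 1, 1, 67, 766]
`print(data)` → prints [5, 1, 1]
`print(result)` → prints [5, 1, 1, 67, 766]

Answer:
[5, 1, 1]
[5, 1, 1, 67, 766]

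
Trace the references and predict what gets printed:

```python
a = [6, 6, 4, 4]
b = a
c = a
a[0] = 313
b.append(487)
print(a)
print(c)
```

Key concept: multiple aliases.
Step by step:
`a = [6, 6, 4, 4]` → a = [6, 6, 4, 4]
`b = a` → b = [6, 6, 4, 4] (same object as a)
`c = a` → c = [6, 6, 4, 4] (same object as a, b)
`a[0] = 313` → a = [313, 6, 4, 4] (same object as b, c); b = [313, 6, 4, 4] (same object as a, c); c = [313, 6, 4, 4] (same object as a, b)
`b.append(487)` → a = [313, 6, 4, 4, 487] (same object as b, c); b = [313, 6, 4, 4, 487] (same object as a, c); c = [313, 6, 4, 4, 487] (same object as a, b)
`print(a)` → prints [313, 6, 4, 4, 487]
`print(c)` → prints [313, 6, 4, 4, 487]

Answer:
[313, 6, 4, 4, 487]
[313, 6, 4, 4, 487]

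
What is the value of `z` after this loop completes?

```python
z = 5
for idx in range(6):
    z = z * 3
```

Multiply by 3, 6 times: 5 * 3^6 = 3645
`z` takes the values: 5 → 15 → 45 → 135 → 405 → 1215 → 3645

Answer: 3645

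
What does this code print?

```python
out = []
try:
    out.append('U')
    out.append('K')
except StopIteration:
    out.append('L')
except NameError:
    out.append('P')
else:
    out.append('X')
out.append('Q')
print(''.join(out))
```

Execution trace: 'U' (try body) → 'K' (try body, no exception) → 'X' (else) → 'Q' (after the try/except). Output: UKXQ

Answer: UKXQ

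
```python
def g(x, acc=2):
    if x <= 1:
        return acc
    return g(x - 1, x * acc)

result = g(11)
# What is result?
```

Accumulator trace (n, acc): (11, 2) -> (10, 22) -> (9, 220) -> (8, 1980) -> (7, 15840) -> (6, 110880) -> (5, 665280) -> (4, 3326400) -> (3, 13305600) -> (2, 39916800) -> (1, 79833600) -> return 79833600

Answer: 79833600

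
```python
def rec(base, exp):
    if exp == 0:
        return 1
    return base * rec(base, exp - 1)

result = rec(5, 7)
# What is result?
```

rec(5, 7) = 5 * 5 * 5 * 5 * 5 * 5 * 5 = 78125

Answer: 78125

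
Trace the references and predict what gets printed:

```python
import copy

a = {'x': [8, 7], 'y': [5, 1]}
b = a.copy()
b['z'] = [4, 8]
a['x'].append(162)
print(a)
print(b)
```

Key concept: shallow copy of dict with mutable values.
Step by step:
`a = {'x': [8, 7], 'y': [5, 1]}` → a = {'x': [8, 7], 'y': [5, 1]}
`b = a.copy()` → b = {'x': [8, 7], 'y': [5, 1]}
`b['z'] = [4, 8]` → b = {'x': [8, 7], 'y': [5, 1], 'z': [4, 8]}
`a['x'].append(162)` → a = {'x': [8, 7, 162], 'y': [5, 1]}; b = {'x': [8, 7, 162], 'y': [5, 1], 'z': [4, 8]}
`print(a)` → prints {'x': [8, 7, 162], 'y': [5, 1]}
`print(b)` → prints {'x': [8, 7, 162], 'y': [5, 1], 'z': [4, 8]}

Answer:
{'x': [8, 7, 162], 'y': [5, 1]}
{'x': [8, 7, 162], 'y': [5, 1], 'z': [4, 8]}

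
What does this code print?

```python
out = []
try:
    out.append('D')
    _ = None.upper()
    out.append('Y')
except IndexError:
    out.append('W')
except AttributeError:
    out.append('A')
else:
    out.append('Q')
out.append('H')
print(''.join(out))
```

Execution trace: 'D' (try body) → 'A' (except AttributeError) → 'H' (after the try/except). Output: DAH

Answer: DAH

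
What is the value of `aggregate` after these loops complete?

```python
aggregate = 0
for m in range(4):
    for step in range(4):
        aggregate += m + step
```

Sum of all m+step for m,step in 4x4
`aggregate` takes the values: 0 → 1 → 3 → 6 → 7 → 9 → 12 → 16 → 18 → 21 → 25 → 30 → 33 → 37 → 42 → 48

Answer: 48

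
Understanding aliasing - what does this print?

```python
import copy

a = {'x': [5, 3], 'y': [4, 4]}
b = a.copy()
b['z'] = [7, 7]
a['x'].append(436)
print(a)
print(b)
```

Key concept: shallow copy of dict with mutable values.
Step by step:
`a = {'x': [5, 3], 'y': [4, 4]}` → a = {'x': [5, 3], 'y': [4, 4]}
`b = a.copy()` → b = {'x': [5, 3], 'y': [4, 4]}
`b['z'] = [7, 7]` → b = {'x': [5, 3], 'y': [4, 4], 'z': [7, 7]}
`a['x'].append(436)` → a = {'x': [5, 3, 436], 'y': [4, 4]}; b = {'x': [5, 3, 436], 'y': [4, 4], 'z': [7, 7]}
`print(a)` → prints {'x': [5, 3, 436], 'y': [4, 4]}
`print(b)` → prints {'x': [5, 3, 436], 'y': [4, 4], 'z': [7, 7]}

Answer:
{'x': [5, 3, 436], 'y': [4, 4]}
{'x': [5, 3, 436], 'y': [4, 4], 'z': [7, 7]}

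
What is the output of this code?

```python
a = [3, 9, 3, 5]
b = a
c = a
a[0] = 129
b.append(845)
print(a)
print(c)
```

Key concept: multiple aliases.
Step by step:
`a = [3, 9, 3, 5]` → a = [3, 9, 3, 5]
`b = a` → b = [3, 9, 3, 5] (same object as a)
`c = a` → c = [3, 9, 3, 5] (same object as a, b)
`a[0] = 129` → a = [129, 9, 3, 5] (same object as b, c); b = [129, 9, 3, 5] (same object as a, c); c = [129, 9, 3, 5] (same object as a, b)
`b.append(845)` → a = [129, 9, 3, 5, 845] (same object as b, c); b = [129, 9, 3, 5, 845] (same object as a, c); c = [129, 9, 3, 5, 845] (same object as a, b)
`print(a)` → prints [129, 9, 3, 5, 845]
`print(c)` → prints [129, 9, 3, 5, 845]

Answer:
[129, 9, 3, 5, 845]
[129, 9, 3, 5, 845]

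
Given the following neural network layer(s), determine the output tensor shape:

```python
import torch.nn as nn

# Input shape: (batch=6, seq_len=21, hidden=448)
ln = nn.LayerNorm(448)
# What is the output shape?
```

Input: (6, 21, 448) -> Output: (6, 21, 448)

Answer: (6, 21, 448)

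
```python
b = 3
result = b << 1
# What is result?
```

Trace:
`b = 3` → b = 3
`result = b << 1` → result = 6
So result = 6

Answer: 6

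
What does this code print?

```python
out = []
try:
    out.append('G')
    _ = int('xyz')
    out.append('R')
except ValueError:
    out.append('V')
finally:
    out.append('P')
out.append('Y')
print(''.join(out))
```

Execution trace: 'G' (try body) → 'V' (except ValueError) → 'P' (finally) → 'Y' (after the try/except). Output: GVPY

Answer: GVPY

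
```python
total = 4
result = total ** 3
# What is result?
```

Trace:
`total = 4` → total = 4
`result = total ** 3` → result = 64
So result = 64

Answer: 64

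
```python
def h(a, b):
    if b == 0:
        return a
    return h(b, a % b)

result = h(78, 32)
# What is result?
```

h(78, 32) -> h(32, 14) -> h(14, 4) -> h(4, 2) -> h(2, 0) -> 2

Answer: 2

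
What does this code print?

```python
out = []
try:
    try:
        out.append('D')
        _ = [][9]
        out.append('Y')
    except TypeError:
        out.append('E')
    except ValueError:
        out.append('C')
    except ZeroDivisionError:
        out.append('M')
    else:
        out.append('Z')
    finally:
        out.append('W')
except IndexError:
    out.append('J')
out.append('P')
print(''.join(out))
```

Execution trace: 'D' (try body) → 'W' (finally) → 'J' (outer except IndexError) → 'P' (after the try/except). Output: DWJP

Answer: DWJP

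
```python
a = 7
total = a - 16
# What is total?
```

Trace:
`a = 7` → a = 7
`total = a - 16` → total = -9
So total = -9

Answer: -9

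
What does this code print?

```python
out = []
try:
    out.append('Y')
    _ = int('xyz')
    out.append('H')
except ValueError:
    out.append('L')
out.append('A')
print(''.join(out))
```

Execution trace: 'Y' (try body) → 'L' (except ValueError) → 'A' (after the try/except). Output: YLA

Answer: YLA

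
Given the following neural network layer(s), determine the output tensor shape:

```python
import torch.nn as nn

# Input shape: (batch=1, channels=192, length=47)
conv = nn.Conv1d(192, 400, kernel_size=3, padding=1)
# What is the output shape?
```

Input: (1, 192, 47) -> Output: (1, 400, 47)

Answer: (1, 400, 47)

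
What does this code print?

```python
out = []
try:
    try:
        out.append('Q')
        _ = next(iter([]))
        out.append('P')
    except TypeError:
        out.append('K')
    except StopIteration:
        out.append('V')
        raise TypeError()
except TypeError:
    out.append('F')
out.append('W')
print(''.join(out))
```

Execution trace: 'Q' (inner try body) → 'V' (inner except StopIteration) → 'F' (outer except TypeError) → 'W' (after the try/except). Output: QVFW

Answer: QVFW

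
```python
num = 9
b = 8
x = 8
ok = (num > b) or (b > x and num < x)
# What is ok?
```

Trace:
`num = 9` → num = 9
`b = 8` → b = 8
`x = 8` → x = 8
`ok = (num > b) or (b > x and num < x)` → ok = True
So ok = True

Answer: True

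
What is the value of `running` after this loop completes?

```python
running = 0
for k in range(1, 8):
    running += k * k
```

Sum of squares 1² to 7² = 140
`running` takes the values: 0 → 1 → 5 → 14 → 30 → 55 → 91 → 140

Answer: 140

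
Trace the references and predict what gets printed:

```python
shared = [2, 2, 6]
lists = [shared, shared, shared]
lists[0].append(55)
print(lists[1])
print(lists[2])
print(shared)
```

Key concept: list of same reference.
Step by step:
`shared = [2, 2, 6]` → shared = [2, 2, 6]
`lists = [shared, shared, shared]` → lists = [[2, 2, 6], [2, 2, 6], [2, 2, 6]]
`lists[0].append(55)` → shared = [2, 2, 6, 55]; lists = [[2, 2, 6, 55], [2, 2, 6, 55], [2, 2, 6, 55]]
`print(lists[1])` → prints [2, 2, 6, 55]
`print(lists[2])` → prints [2, 2, 6, 55]
`print(shared)` → prints [2, 2, 6, 55]

Answer:
[2, 2, 6, 55]
[2, 2, 6, 55]
[2, 2, 6, 55]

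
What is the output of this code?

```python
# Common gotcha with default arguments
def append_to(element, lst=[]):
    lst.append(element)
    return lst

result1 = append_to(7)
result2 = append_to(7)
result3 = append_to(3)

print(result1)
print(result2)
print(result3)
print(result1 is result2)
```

Key concept: mutable default argument gotcha.
Step by step:
`result1 = append_to(7)` → result1 = [7]
`result2 = append_to(7)` → result1 = [7, 7] (same object as result2); result2 = [7, 7] (same object as result1)
`result3 = append_to(3)` → result1 = [7, 7, 3] (same object as result2, result3); result2 = [7, 7, 3] (same object as result1, result3); result3 = [7, 7, 3] (same object as result1, result2)
`print(result1)` → prints [7, 7, 3]
`print(result2)` → prints [7, 7, 3]
`print(result3)` → prints [7, 7, 3]
`print(result1 is result2)` → prints True

Answer:
[7, 7, 3]
[7, 7, 3]
[7, 7, 3]
True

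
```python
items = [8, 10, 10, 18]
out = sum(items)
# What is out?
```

Trace:
`items = [8, 10, 10, 18]` → items = [8, 10, 10, 18]
`out = sum(items)` → out = 46
So out = 46

Answer: 46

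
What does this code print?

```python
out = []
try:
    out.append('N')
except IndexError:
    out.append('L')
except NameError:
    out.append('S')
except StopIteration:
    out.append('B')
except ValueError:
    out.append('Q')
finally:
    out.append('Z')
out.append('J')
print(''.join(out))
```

Execution trace: 'N' (try body, no exception) → 'Z' (finally) → 'J' (after the try/except). Output: NZJ

Answer: NZJ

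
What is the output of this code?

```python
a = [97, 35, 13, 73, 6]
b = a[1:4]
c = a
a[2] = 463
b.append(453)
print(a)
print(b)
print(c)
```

Key concept: slice vs alias.
Step by step:
`a = [97, 35, 13, 73, 6]` → a = [97, 35, 13, 73, 6]
`b = a[1:4]` → b = [35, 13, 73]
`c = a` → c = [97, 35, 13, 73, 6] (same object as a)
`a[2] = 463` → a = [97, 35, 463, 73, 6] (same object as c); c = [97, 35, 463, 73, 6] (same object as a)
`b.append(453)` → b = [35, 13, 73, 453]
`print(a)` → prints [97, 35, 463, 73, 6]
`print(b)` → prints [35, 13, 73, 453]
`print(c)` → prints [97, 35, 463, 73, 6]

Answer:
[97, 35, 463, 73, 6]
[35, 13, 73, 453]
[97, 35, 463, 73, 6]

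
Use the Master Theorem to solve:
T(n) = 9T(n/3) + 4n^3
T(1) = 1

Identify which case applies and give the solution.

a=9, b=3, f(n)=4n^3. log_3(9) = 2. Since c=3 > 2 and the regularity condition holds (9(n/3)^3 = (9/3^3)n^3 with 9/3^3 < 1), Case 3 applies: T(n) = Θ(f(n)) = O(n^3).

Answer: O(n^3) - Case 3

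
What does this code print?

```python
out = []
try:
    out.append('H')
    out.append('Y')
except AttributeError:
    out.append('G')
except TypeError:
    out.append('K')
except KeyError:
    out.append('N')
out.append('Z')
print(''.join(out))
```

Execution trace: 'H' (try body) → 'Y' (try body, no exception) → 'Z' (after the try/except). Output: HYZ

Answer: HYZ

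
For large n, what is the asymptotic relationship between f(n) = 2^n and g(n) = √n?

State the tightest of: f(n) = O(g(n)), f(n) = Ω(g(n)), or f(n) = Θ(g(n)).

2^n vs √n: f(n) = Ω(g(n)) but not O(g(n)) — 2^n grows strictly faster than √n.

Answer: f(n) = Ω(g(n)) but not O(g(n)) — 2^n grows strictly faster than √n.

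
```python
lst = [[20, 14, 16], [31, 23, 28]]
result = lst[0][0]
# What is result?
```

Trace:
`lst = [[20, 14, 16], [31, 23, 28]]` → lst = [[20, 14, 16], [31, 23, 28]]
`result = lst[0][0]` → result = 20
So result = 20

Answer: 20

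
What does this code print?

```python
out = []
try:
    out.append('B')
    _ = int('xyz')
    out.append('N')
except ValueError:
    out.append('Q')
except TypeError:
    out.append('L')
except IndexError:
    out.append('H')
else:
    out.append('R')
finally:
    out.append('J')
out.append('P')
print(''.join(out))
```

Execution trace: 'B' (try body) → 'Q' (except ValueError) → 'J' (finally) → 'P' (after the try/except). Output: BQJP

Answer: BQJP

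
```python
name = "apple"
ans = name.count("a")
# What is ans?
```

Trace:
`name = "apple"` → name = 'apple'
`ans = name.count("a")` → ans = 1
So ans = 1

Answer: 1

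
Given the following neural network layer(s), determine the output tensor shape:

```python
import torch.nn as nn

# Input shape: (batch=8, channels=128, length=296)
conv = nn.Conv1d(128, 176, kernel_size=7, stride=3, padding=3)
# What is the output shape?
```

Input: (8, 128, 296) -> Output: (8, 176, 99)

Answer: (8, 176, 99)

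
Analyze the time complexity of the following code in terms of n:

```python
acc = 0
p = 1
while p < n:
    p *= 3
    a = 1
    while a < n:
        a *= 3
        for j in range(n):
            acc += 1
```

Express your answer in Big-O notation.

Each loop level contributes: log n × log n × n. Multiplying the contributions gives O(n log² n).

Answer: O(n log² n)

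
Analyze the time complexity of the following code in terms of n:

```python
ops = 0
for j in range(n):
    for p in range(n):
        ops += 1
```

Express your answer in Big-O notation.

Each loop level contributes: n × n. Multiplying the contributions gives O(n^2).

Answer: O(n^2)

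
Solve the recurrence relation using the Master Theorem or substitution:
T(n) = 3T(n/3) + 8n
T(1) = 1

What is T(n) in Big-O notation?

By Master Theorem: a=3, b=3, f(n)=8n. Since log_3(3) = 1 and f(n) = Θ(n^1), Case 2 applies. T(n) = O(n log n).

Answer: O(n log n)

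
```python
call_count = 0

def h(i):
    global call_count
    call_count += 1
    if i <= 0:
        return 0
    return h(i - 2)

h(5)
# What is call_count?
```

Linear recursion stepping by 2: 4 calls from i=5 down to ≤0.

Answer: 4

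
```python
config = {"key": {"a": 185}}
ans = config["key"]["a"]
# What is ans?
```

Trace:
`config = {"key": {"a": 185}}` → config = {'key': {'a': 185}}
`ans = config["key"]["a"]` → ans = 185
So ans = 185

Answer: 185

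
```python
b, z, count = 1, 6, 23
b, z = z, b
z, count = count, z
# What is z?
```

Trace:
`b, z, count = 1, 6, 23` → b = 1; z = 6; count = 23
`b, z = z, b` → b = 6; z = 1
`z, count = count, z` → z = 23; count = 1
So z = 23

Answer: 23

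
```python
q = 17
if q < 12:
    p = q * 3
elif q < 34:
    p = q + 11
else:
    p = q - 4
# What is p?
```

Trace:
`q = 17` → q = 17
`if q < 12: ...` → q < 12 is False, q < 34 is True → p = 28
So p = 28

Answer: 28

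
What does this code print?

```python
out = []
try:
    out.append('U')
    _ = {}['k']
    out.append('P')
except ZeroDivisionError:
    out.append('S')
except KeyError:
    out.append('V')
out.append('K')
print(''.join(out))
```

Execution trace: 'U' (try body) → 'V' (except KeyError) → 'K' (after the try/except). Output: UVK

Answer: UVK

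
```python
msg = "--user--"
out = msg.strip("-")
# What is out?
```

Trace:
`msg = "--user--"` → msg = '--user--'
`out = msg.strip("-")` → out = 'user'
So out = 'user'

Answer: 'user'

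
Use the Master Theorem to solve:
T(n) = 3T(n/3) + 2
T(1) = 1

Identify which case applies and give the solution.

a=3, b=3, f(n)=2. log_3(3) = 1. Since c=0 < 1, Case 1 applies: T(n) = Θ(n^log_b(a)) = O(n).

Answer: O(n) - Case 1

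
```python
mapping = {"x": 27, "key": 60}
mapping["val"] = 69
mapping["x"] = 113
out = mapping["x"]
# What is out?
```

Trace:
`mapping = {"x": 27, "key": 60}` → mapping = {'x': 27, 'key': 60}
`mapping["val"] = 69` → mapping = {'x': 27, 'key': 60, 'val': 69}
`mapping["x"] = 113` → mapping = {'x': 113, 'key': 60, 'val': 69}
`out = mapping["x"]` → out = 113
So out = 113

Answer: 113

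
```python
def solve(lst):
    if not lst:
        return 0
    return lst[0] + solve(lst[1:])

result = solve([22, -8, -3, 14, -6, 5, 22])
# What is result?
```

22 + (-8) + (-3) + 14 + (-6) + 5 + 22 + 0 = 46

Answer: 46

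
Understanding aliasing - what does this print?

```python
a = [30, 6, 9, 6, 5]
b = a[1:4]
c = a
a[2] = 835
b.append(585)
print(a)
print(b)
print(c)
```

Key concept: slice vs alias.
Step by step:
`a = [30, 6, 9, 6, 5]` → a = [30, 6, 9, 6, 5]
`b = a[1:4]` → b = [6, 9, 6]
`c = a` → c = [30, 6, 9, 6, 5] (same object as a)
`a[2] = 835` → a = [30, 6, 835, 6, 5] (same object as c); c = [30, 6, 835, 6, 5] (same object as a)
`b.append(585)` → b = [6, 9, 6, 585]
`print(a)` → prints [30, 6, 835, 6, 5]
`print(b)` → prints [6, 9, 6, 585]
`print(c)` → prints [30, 6, 835, 6, 5]

Answer:
[30, 6, 835, 6, 5]
[6, 9, 6, 585]
[30, 6, 835, 6, 5]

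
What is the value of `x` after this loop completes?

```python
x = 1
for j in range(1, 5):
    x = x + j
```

Start at 1, add 1 through 4
`x` takes the values: 1 → 2 → 4 → 7 → 11

Answer: 11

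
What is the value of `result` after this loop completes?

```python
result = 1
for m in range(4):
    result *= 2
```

2^4 = 16
`result` takes the values: 1 → 2 → 4 → 8 → 16

Answer: 16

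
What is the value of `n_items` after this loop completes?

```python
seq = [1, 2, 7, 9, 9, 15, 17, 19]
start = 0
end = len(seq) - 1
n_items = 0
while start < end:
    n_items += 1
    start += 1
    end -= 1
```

Iterations until pointers meet (list length 8)
`n_items` takes the values: 0 → 1 → 2 → 3 → 4

Answer: 4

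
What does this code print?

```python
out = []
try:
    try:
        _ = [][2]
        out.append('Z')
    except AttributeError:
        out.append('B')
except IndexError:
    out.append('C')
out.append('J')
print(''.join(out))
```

Execution trace: 'C' (outer except IndexError) → 'J' (after the try/except). Output: CJ

Answer: CJ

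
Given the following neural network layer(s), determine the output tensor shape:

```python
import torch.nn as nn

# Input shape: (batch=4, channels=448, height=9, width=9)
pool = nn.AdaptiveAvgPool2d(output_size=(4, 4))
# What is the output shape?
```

Input: (4, 448, 9, 9) -> Output: (4, 448, 4, 4)

Answer: (4, 448, 4, 4)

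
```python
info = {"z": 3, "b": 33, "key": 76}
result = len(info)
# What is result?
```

Trace:
`info = {"z": 3, "b": 33, "key": 76}` → info = {'z': 3, 'b': 33, 'key': 76}
`result = len(info)` → result = 3
So result = 3

Answer: 3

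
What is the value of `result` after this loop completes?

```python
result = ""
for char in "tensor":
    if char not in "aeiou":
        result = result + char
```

Remove vowels from 'tensor'
`result` takes the values: "" → "t" → "tn" → "tns" → "tnsr"

Answer: "tnsr"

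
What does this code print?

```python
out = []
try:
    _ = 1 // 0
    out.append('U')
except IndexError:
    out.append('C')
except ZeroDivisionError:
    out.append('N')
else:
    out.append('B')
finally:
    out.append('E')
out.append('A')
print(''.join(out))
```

Execution trace: 'N' (except ZeroDivisionError) → 'E' (finally) → 'A' (after the try/except). Output: NEA

Answer: NEA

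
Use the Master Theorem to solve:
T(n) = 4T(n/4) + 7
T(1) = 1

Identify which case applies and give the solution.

a=4, b=4, f(n)=7. log_4(4) = 1. Since c=0 < 1, Case 1 applies: T(n) = Θ(n^log_b(a)) = O(n).

Answer: O(n) - Case 1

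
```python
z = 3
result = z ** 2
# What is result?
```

Trace:
`z = 3` → z = 3
`result = z ** 2` → result = 9
So result = 9

Answer: 9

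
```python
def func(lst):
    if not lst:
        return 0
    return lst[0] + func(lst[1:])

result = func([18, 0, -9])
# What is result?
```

18 + 0 + (-9) + 0 = 9

Answer: 9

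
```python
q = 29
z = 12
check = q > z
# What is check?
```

Trace:
`q = 29` → q = 29
`z = 12` → z = 12
`check = q > z` → check = True
So check = True

Answer: True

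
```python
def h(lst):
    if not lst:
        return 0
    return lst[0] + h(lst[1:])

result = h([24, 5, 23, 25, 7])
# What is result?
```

24 + 5 + 23 + 25 + 7 + 0 = 84

Answer: 84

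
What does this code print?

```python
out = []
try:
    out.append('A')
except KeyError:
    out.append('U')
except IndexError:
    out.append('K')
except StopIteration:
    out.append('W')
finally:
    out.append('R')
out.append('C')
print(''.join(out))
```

Execution trace: 'A' (try body, no exception) → 'R' (finally) → 'C' (after the try/except). Output: ARC

Answer: ARC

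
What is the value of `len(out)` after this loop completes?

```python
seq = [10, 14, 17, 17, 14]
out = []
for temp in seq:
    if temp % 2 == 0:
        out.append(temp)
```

Count even numbers in [10, 14, 17, 17, 14]
`out` takes the values: [] → [10] → [10, 14] → [10, 14, 14]
So `len(out)` = 3

Answer: 3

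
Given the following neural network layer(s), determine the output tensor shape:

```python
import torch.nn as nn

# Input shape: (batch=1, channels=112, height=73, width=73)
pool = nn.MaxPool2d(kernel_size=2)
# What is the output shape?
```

Input: (1, 112, 73, 73) -> Output: (1, 112, 36, 36)

Answer: (1, 112, 36, 36)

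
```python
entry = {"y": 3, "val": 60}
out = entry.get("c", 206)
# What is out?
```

Trace:
`entry = {"y": 3, "val": 60}` → entry = {'y': 3, 'val': 60}
`out = entry.get("c", 206)` → out = 206
So out = 206

Answer: 206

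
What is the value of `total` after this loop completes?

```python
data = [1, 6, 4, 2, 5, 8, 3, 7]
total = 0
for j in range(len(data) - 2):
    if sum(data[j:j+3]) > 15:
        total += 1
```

Count windows with sum > 15
`total` takes the values: 0 → 1 → 2

Answer: 2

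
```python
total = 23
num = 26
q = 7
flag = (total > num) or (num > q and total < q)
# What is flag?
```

Trace:
`total = 23` → total = 23
`num = 26` → num = 26
`q = 7` → q = 7
`flag = (total > num) or (num > q and total < q)` → flag = False
So flag = False

Answer: False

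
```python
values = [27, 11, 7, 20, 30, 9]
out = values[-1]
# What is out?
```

Trace:
`values = [27, 11, 7, 20, 30, 9]` → values = [27, 11, 7, 20, 30, 9]
`out = values[-1]` → out = 9
So out = 9

Answer: 9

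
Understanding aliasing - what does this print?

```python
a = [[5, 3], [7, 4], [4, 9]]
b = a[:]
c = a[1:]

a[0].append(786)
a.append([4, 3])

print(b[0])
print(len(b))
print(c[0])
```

Key concept: slice with nested mutation.
Step by step:
`a = [[5, 3], [7, 4], [4, 9]]` → a = [[5, 3], [7, 4], [4, 9]]
`b = a[:]` → b = [[5, 3], [7, 4], [4, 9]]
`c = a[1:]` → c = [[7, 4], [4, 9]]
`a[0].append(786)` → a = [[5, 3, 786], [7, 4], [4, 9]]; b = [[5, 3, 786], [7, 4], [4, 9]]
`a.append([4, 3])` → a = [[5, 3, 786], [7, 4], [4, 9], [4, 3]]
`print(b[0])` → prints [5, 3, 786]
`print(len(b))` → prints 3
`print(c[0])` → prints [7, 4]

Answer:
[5, 3, 786]
3
[7, 4]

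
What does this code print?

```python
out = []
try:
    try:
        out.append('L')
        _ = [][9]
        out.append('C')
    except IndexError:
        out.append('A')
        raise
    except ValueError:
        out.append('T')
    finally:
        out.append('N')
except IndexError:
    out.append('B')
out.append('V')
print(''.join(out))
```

Execution trace: 'L' (inner try body) → 'A' (inner except IndexError) → 'N' (inner finally) → 'B' (outer except IndexError) → 'V' (after the try/except). Output: LANBV

Answer: LANBV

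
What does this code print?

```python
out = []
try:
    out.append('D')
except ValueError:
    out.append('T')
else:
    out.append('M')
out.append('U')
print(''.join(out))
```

Execution trace: 'D' (try body, no exception) → 'M' (else) → 'U' (after the try/except). Output: DMU

Answer: DMU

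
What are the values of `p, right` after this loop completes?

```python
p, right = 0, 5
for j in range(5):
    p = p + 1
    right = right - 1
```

p goes 0→5, right goes 5→0
`p, right` takes the values: (0, 5) → (1, 5) → (1, 4) → (2, 4) → (2, 3) → (3, 3) → (3, 2) → (4, 2) → (4, 1) → (5, 1) → (5, 0)

Answer: 5, 0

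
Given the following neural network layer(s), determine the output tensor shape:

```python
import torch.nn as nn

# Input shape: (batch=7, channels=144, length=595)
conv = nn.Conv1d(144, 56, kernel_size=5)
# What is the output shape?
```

Input: (7, 144, 595) -> Output: (7, 56, 591)

Answer: (7, 56, 591)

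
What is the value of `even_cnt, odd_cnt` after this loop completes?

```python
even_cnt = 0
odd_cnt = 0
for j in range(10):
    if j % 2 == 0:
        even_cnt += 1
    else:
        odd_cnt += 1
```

Count evens and odds in range(10)
`even_cnt, odd_cnt` takes the values: (0, 0) → (1, 0) → (1, 1) → (2, 1) → (2, 2) → (3, 2) → (3, 3) → (4, 3) → (4, 4) → (5, 4) → (5, 5)

Answer: 5, 5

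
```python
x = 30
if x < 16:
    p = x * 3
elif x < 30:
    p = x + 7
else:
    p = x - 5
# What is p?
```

Trace:
`x = 30` → x = 30
`if x < 16: ...` → x < 16 is False, x < 30 is False, take else branch → p = 25
So p = 25

Answer: 25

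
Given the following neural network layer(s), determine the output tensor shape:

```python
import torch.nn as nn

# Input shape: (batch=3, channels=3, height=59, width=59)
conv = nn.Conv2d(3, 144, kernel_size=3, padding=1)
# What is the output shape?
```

Input: (3, 3, 59, 59) -> Output: (3, 144, 59, 59)

Answer: (3, 144, 59, 59)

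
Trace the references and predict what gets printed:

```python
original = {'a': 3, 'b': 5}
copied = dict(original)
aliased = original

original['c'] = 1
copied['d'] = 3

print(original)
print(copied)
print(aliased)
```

Key concept: dict() creates copy, assignment creates alias.
Step by step:
`original = {'a': 3, 'b': 5}` → original = {'a': 3, 'b': 5}
`copied = dict(original)` → copied = {'a': 3, 'b': 5}
`aliased = original` → aliased = {'a': 3, 'b': 5} (same object as original)
`original['c'] = 1` → original = {'a': 3, 'b': 5, 'c': 1} (same object as aliased); aliased = {'a': 3, 'b': 5, 'c': 1} (same object as original)
`copied['d'] = 3` → copied = {'a': 3, 'b': 5, 'd': 3}
`print(original)` → prints {'a': 3, 'b': 5, 'c': 1}
`print(copied)` → prints {'a': 3, 'b': 5, 'd': 3}
`print(aliased)` → prints {'a': 3, 'b': 5, 'c': 1}

Answer:
{'a': 3, 'b': 5, 'c': 1}
{'a': 3, 'b': 5, 'd': 3}
{'a': 3, 'b': 5, 'c': 1}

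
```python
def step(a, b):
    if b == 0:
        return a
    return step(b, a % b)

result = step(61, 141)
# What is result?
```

step(61, 141) -> step(141, 61) -> step(61, 19) -> step(19, 4) -> step(4, 3) -> step(3, 1) -> step(1, 0) -> 1

Answer: 1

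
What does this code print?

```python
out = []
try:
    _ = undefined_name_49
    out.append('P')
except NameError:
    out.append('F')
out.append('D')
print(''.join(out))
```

Execution trace: 'F' (except NameError) → 'D' (after the try/except). Output: FD

Answer: FD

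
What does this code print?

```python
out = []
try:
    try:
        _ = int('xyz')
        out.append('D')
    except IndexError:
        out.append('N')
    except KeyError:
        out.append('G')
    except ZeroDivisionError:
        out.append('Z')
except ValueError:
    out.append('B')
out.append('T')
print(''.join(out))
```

Execution trace: 'B' (outer except ValueError) → 'T' (after the try/except). Output: BT

Answer: BT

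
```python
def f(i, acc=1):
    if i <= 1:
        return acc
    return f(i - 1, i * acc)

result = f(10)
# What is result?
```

Accumulator trace (n, acc): (10, 1) -> (9, 10) -> (8, 90) -> (7, 720) -> (6, 5040) -> (5, 30240) -> (4, 151200) -> (3, 604800) -> (2, 1814400) -> (1, 3628800) -> return 3628800

Answer: 3628800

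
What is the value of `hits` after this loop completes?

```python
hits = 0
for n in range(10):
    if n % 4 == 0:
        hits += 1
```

Count numbers divisible by 4 in range(10)
`hits` takes the values: 0 → 1 → 2 → 3

Answer: 3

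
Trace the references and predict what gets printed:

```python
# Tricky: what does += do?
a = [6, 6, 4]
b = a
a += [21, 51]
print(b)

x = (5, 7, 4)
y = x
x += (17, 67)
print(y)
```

Key concept: += behavior differs for mutable vs immutable.
Step by step:
`a = [6, 6, 4]` → a = [6, 6, 4]
`b = a` → b = [6, 6, 4] (same object as a)
`a += [21, 51]` → a = [6, 6, 4, 21, 51] (same object as b); b = [6, 6, 4, 21, 51] (same object as a)
`print(b)` → prints [6, 6, 4, 21, 51]
`x = (5, 7, 4)` → x = (5, 7, 4)
`y = x` → y = (5, 7, 4)
`x += (17, 67)` → x = (5, 7, 4, 17, 67)
`print(y)` → prints (5, 7, 4)

Answer:
[6, 6, 4, 21, 51]
(5, 7, 4)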